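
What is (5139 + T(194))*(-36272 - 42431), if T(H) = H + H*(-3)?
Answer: -373917953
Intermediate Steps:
T(H) = -2*H (T(H) = H - 3*H = -2*H)
(5139 + T(194))*(-36272 - 42431) = (5139 - 2*194)*(-36272 - 42431) = (5139 - 388)*(-78703) = 4751*(-78703) = -373917953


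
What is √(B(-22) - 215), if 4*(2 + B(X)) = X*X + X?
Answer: I*√406/2 ≈ 10.075*I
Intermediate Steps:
B(X) = -2 + X/4 + X²/4 (B(X) = -2 + (X*X + X)/4 = -2 + (X² + X)/4 = -2 + (X + X²)/4 = -2 + (X/4 + X²/4) = -2 + X/4 + X²/4)
√(B(-22) - 215) = √((-2 + (¼)*(-22) + (¼)*(-22)²) - 215) = √((-2 - 11/2 + (¼)*484) - 215) = √((-2 - 11/2 + 121) - 215) = √(227/2 - 215) = √(-203/2) = I*√406/2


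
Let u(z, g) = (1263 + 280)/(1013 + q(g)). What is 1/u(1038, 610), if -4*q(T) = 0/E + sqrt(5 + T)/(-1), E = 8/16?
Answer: 1013/1543 + sqrt(615)/6172 ≈ 0.66053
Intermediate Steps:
E = 1/2 (E = 8*(1/16) = 1/2 ≈ 0.50000)
q(T) = sqrt(5 + T)/4 (q(T) = -(0/(1/2) + sqrt(5 + T)/(-1))/4 = -(0*2 + sqrt(5 + T)*(-1))/4 = -(0 - sqrt(5 + T))/4 = -(-1)*sqrt(5 + T)/4 = sqrt(5 + T)/4)
u(z, g) = 1543/(1013 + sqrt(5 + g)/4) (u(z, g) = (1263 + 280)/(1013 + sqrt(5 + g)/4) = 1543/(1013 + sqrt(5 + g)/4))
1/u(1038, 610) = 1/(6172/(4052 + sqrt(5 + 610))) = 1/(6172/(4052 + sqrt(615))) = 1013/1543 + sqrt(615)/6172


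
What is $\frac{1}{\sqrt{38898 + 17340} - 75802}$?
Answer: $- \frac{37901}{2872943483} - \frac{\sqrt{56238}}{5745886966} \approx -1.3234 \cdot 10^{-5}$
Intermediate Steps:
$\frac{1}{\sqrt{38898 + 17340} - 75802} = \frac{1}{\sqrt{56238} - 75802} = \frac{1}{-75802 + \sqrt{56238}}$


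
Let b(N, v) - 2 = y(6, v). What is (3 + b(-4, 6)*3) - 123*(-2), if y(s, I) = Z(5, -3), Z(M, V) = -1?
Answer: 252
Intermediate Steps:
y(s, I) = -1
b(N, v) = 1 (b(N, v) = 2 - 1 = 1)
(3 + b(-4, 6)*3) - 123*(-2) = (3 + 1*3) - 123*(-2) = (3 + 3) + 246 = 6 + 246 = 252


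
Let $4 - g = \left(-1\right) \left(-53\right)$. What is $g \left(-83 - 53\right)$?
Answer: $6664$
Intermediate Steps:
$g = -49$ ($g = 4 - \left(-1\right) \left(-53\right) = 4 - 53 = -49$)
$g \left(-83 - 53\right) = - 49 \left(-83 - 53\right) = \left(-49\right) \left(-136\right) = 6664$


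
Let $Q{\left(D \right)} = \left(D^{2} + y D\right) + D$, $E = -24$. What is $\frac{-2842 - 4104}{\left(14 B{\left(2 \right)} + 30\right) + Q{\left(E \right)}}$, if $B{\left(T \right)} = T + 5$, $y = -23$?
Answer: $- \frac{3473}{616} \approx -5.638$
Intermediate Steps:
$Q{\left(D \right)} = D^{2} - 22 D$ ($Q{\left(D \right)} = \left(D^{2} - 23 D\right) + D = D^{2} - 22 D$)
$B{\left(T \right)} = 5 + T$
$\frac{-2842 - 4104}{\left(14 B{\left(2 \right)} + 30\right) + Q{\left(E \right)}} = \frac{-2842 - 4104}{\left(14 \left(5 + 2\right) + 30\right) - 24 \left(-22 - 24\right)} = - \frac{6946}{\left(14 \cdot 7 + 30\right) - -1104} = - \frac{6946}{\left(98 + 30\right) + 1104} = - \frac{6946}{128 + 1104} = - \frac{6946}{1232} = \left(-6946\right) \frac{1}{1232} = - \frac{3473}{616}$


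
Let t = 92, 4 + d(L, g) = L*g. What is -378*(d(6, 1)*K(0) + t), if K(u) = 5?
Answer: -38556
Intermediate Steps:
d(L, g) = -4 + L*g
-378*(d(6, 1)*K(0) + t) = -378*((-4 + 6*1)*5 + 92) = -378*((-4 + 6)*5 + 92) = -378*(2*5 + 92) = -378*(10 + 92) = -378*102 = -38556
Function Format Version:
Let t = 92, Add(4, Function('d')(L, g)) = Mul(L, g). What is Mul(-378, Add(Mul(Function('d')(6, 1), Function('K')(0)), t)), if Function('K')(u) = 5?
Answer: -38556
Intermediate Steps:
Function('d')(L, g) = Add(-4, Mul(L, g))
Mul(-378, Add(Mul(Function('d')(6, 1), Function('K')(0)), t)) = Mul(-378, Add(Mul(Add(-4, Mul(6, 1)), 5), 92)) = Mul(-378, Add(Mul(Add(-4, 6), 5), 92)) = Mul(-378, Add(Mul(2, 5), 92)) = Mul(-378, Add(10, 92)) = Mul(-378, 102) = -38556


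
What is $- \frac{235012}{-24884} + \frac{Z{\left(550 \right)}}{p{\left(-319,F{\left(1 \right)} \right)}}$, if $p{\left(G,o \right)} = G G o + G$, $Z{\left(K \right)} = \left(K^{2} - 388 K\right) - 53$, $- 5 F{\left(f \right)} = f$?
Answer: $\frac{3302668133}{642977676} \approx 5.1365$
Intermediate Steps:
$F{\left(f \right)} = - \frac{f}{5}$
$Z{\left(K \right)} = -53 + K^{2} - 388 K$
$p{\left(G,o \right)} = G + o G^{2}$ ($p{\left(G,o \right)} = G^{2} o + G = o G^{2} + G = G + o G^{2}$)
$- \frac{235012}{-24884} + \frac{Z{\left(550 \right)}}{p{\left(-319,F{\left(1 \right)} \right)}} = - \frac{235012}{-24884} + \frac{-53 + 550^{2} - 213400}{\left(-319\right) \left(1 - 319 \left(\left(- \frac{1}{5}\right) 1\right)\right)} = \left(-235012\right) \left(- \frac{1}{24884}\right) + \frac{-53 + 302500 - 213400}{\left(-319\right) \left(1 - - \frac{319}{5}\right)} = \frac{58753}{6221} + \frac{89047}{\left(-319\right) \left(1 + \frac{319}{5}\right)} = \frac{58753}{6221} + \frac{89047}{\left(-319\right) \frac{324}{5}} = \frac{58753}{6221} + \frac{89047}{- \frac{103356}{5}} = \frac{58753}{6221} + 89047 \left(- \frac{5}{103356}\right) = \frac{58753}{6221} - \frac{445235}{103356} = \frac{3302668133}{642977676}$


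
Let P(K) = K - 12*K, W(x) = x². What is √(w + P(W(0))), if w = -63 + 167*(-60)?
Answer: I*√10083 ≈ 100.41*I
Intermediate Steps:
w = -10083 (w = -63 - 10020 = -10083)
P(K) = -11*K
√(w + P(W(0))) = √(-10083 - 11*0²) = √(-10083 - 11*0) = √(-10083 + 0) = √(-10083) = I*√10083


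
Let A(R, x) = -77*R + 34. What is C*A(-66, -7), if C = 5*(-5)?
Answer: -127900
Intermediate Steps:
A(R, x) = 34 - 77*R
C = -25
C*A(-66, -7) = -25*(34 - 77*(-66)) = -25*(34 + 5082) = -25*5116 = -127900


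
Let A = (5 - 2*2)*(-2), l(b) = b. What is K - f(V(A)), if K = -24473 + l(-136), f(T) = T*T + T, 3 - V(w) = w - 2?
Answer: -24665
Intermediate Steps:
A = -2 (A = (5 - 4)*(-2) = 1*(-2) = -2)
V(w) = 5 - w (V(w) = 3 - (w - 2) = 3 - (-2 + w) = 3 + (2 - w) = 5 - w)
f(T) = T + T² (f(T) = T² + T = T + T²)
K = -24609 (K = -24473 - 136 = -24609)
K - f(V(A)) = -24609 - (5 - 1*(-2))*(1 + (5 - 1*(-2))) = -24609 - (5 + 2)*(1 + (5 + 2)) = -24609 - 7*(1 + 7) = -24609 - 7*8 = -24609 - 1*56 = -24609 - 56 = -24665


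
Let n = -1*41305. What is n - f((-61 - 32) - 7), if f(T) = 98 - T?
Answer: -41503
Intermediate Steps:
n = -41305
n - f((-61 - 32) - 7) = -41305 - (98 - ((-61 - 32) - 7)) = -41305 - (98 - (-93 - 7)) = -41305 - (98 - 1*(-100)) = -41305 - (98 + 100) = -41305 - 1*198 = -41305 - 198 = -41503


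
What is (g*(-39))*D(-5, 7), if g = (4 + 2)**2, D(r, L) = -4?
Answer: 5616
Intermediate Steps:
g = 36 (g = 6**2 = 36)
(g*(-39))*D(-5, 7) = (36*(-39))*(-4) = -1404*(-4) = 5616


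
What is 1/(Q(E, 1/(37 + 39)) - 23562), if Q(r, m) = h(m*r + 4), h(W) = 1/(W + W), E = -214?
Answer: -45/1060271 ≈ -4.2442e-5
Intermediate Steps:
h(W) = 1/(2*W)
Q(r, m) = 1/(2*(4 + m*r)) (Q(r, m) = 1/(2*(m*r + 4)) = 1/(2*(4 + m*r)))
1/(Q(E, 1/(37 + 39)) - 23562) = 1/(1/(2*(4 - 214/(37 + 39))) - 23562) = 1/(1/(2*(4 - 214/76)) - 23562) = 1/(1/(2*(4 + (1/76)*(-214))) - 23562) = 1/(1/(2*(4 - 107/38)) - 23562) = 1/(1/(2*(45/38)) - 23562) = 1/((½)*(38/45) - 23562) = 1/(19/45 - 23562) = 1/(-1060271/45) = -45/1060271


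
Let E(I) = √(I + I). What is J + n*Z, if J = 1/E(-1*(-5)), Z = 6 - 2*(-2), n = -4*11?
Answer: -440 + √10/10 ≈ -439.68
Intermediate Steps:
E(I) = √2*√I (E(I) = √(2*I) = √2*√I)
n = -44
Z = 10 (Z = 6 + 4 = 10)
J = √10/10 (J = 1/(√2*√(-1*(-5))) = 1/(√2*√5) = 1/(√10) = √10/10 ≈ 0.31623)
J + n*Z = √10/10 - 44*10 = √10/10 - 440 = -440 + √10/10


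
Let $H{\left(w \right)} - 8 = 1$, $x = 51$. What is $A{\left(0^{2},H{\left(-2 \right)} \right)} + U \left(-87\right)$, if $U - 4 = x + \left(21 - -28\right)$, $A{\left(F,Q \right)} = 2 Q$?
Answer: $-9030$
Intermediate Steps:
$H{\left(w \right)} = 9$ ($H{\left(w \right)} = 8 + 1 = 9$)
$U = 104$ ($U = 4 + \left(51 + \left(21 - -28\right)\right) = 4 + \left(51 + \left(21 + 28\right)\right) = 4 + \left(51 + 49\right) = 4 + 100 = 104$)
$A{\left(0^{2},H{\left(-2 \right)} \right)} + U \left(-87\right) = 2 \cdot 9 + 104 \left(-87\right) = 18 - 9048 = -9030$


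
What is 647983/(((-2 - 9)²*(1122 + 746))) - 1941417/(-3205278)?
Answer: 139765569775/40249031988 ≈ 3.4725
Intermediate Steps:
647983/(((-2 - 9)²*(1122 + 746))) - 1941417/(-3205278) = 647983/(((-11)²*1868)) - 1941417*(-1/3205278) = 647983/((121*1868)) + 215713/356142 = 647983/226028 + 215713/356142 = 139765569775/40249031988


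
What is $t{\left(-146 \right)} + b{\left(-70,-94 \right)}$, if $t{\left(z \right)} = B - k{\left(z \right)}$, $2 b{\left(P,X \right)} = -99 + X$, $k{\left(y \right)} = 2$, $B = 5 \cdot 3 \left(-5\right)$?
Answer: $- \frac{347}{2} \approx -173.5$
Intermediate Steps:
$B = -75$ ($B = 15 \left(-5\right) = -75$)
$b{\left(P,X \right)} = - \frac{99}{2} + \frac{X}{2}$ ($b{\left(P,X \right)} = \frac{-99 + X}{2} = - \frac{99}{2} + \frac{X}{2}$)
$t{\left(z \right)} = -77$ ($t{\left(z \right)} = -75 - 2 = -77$)
$t{\left(-146 \right)} + b{\left(-70,-94 \right)} = -77 + \left(- \frac{99}{2} + \frac{1}{2} \left(-94\right)\right) = -77 - \frac{193}{2} = - \frac{347}{2}$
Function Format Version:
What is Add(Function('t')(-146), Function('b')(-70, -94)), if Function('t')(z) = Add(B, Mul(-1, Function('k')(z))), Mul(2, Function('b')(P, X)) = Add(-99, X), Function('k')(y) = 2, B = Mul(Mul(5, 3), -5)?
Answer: Rational(-347, 2) ≈ -173.50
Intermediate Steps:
B = -75 (B = Mul(15, -5) = -75)
Function('b')(P, X) = Add(Rational(-99, 2), Mul(Rational(1, 2), X)) (Function('b')(P, X) = Mul(Rational(1, 2), Add(-99, X)) = Add(Rational(-99, 2), Mul(Rational(1, 2), X)))
Function('t')(z) = -77 (Function('t')(z) = Add(-75, Mul(-1, 2)) = Add(-75, -2) = -77)
Add(Function('t')(-146), Function('b')(-70, -94)) = Add(-77, Add(Rational(-99, 2), Mul(Rational(1, 2), -94))) = Add(-77, Add(Rational(-99, 2), -47)) = Add(-77, Rational(-193, 2)) = Rational(-347, 2)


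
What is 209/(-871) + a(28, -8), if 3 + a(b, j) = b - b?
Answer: -2822/871 ≈ -3.2400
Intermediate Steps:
a(b, j) = -3 (a(b, j) = -3 + (b - b) = -3 + 0 = -3)
209/(-871) + a(28, -8) = 209/(-871) - 3 = -1/871*209 - 3 = -209/871 - 3 = -2822/871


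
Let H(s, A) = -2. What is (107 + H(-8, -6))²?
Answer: 11025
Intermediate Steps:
(107 + H(-8, -6))² = (107 - 2)² = 105² = 11025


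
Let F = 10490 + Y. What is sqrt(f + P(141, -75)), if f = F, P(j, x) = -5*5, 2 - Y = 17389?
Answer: I*sqrt(6922) ≈ 83.199*I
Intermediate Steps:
Y = -17387 (Y = 2 - 1*17389 = 2 - 17389 = -17387)
P(j, x) = -25
F = -6897 (F = 10490 - 17387 = -6897)
f = -6897
sqrt(f + P(141, -75)) = sqrt(-6897 - 25) = sqrt(-6922) = I*sqrt(6922)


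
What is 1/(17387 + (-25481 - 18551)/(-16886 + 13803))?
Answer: 3083/53648153 ≈ 5.7467e-5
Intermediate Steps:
1/(17387 + (-25481 - 18551)/(-16886 + 13803)) = 1/(17387 - 44032/(-3083)) = 1/(17387 - 44032*(-1/3083)) = 1/(17387 + 44032/3083) = 1/(53648153/3083) = 3083/53648153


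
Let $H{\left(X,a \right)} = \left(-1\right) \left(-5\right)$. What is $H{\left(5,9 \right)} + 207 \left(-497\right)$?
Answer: $-102874$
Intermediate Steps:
$H{\left(X,a \right)} = 5$
$H{\left(5,9 \right)} + 207 \left(-497\right) = 5 + 207 \left(-497\right) = 5 - 102879 = -102874$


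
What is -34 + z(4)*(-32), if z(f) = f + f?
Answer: -290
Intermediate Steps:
z(f) = 2*f
-34 + z(4)*(-32) = -34 + (2*4)*(-32) = -34 + 8*(-32) = -34 - 256 = -290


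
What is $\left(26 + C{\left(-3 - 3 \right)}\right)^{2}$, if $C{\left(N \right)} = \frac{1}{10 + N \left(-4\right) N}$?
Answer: $\frac{12131289}{17956} \approx 675.61$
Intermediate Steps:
$C{\left(N \right)} = \frac{1}{10 - 4 N^{2}}$ ($C{\left(N \right)} = \frac{1}{10 + - 4 N N} = \frac{1}{10 - 4 N^{2}}$)
$\left(26 + C{\left(-3 - 3 \right)}\right)^{2} = \left(26 - \frac{1}{-10 + 4 \left(-3 - 3\right)^{2}}\right)^{2} = \left(26 - \frac{1}{-10 + 4 \left(-6\right)^{2}}\right)^{2} = \left(26 - \frac{1}{-10 + 4 \cdot 36}\right)^{2} = \left(26 - \frac{1}{-10 + 144}\right)^{2} = \left(26 - \frac{1}{134}\right)^{2} = \left(\frac{3483}{134}\right)^{2} = \frac{12131289}{17956}$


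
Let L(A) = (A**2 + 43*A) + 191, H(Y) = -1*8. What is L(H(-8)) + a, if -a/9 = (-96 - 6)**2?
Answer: -93725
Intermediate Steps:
a = -93636 (a = -9*(-96 - 6)**2 = -9*(-102)**2 = -9*10404 = -93636)
H(Y) = -8
L(A) = 191 + A**2 + 43*A
L(H(-8)) + a = (191 + (-8)**2 + 43*(-8)) - 93636 = (191 + 64 - 344) - 93636 = -89 - 93636 = -93725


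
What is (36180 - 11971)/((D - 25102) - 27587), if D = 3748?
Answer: -24209/48941 ≈ -0.49466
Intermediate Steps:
(36180 - 11971)/((D - 25102) - 27587) = (36180 - 11971)/((3748 - 25102) - 27587) = 24209/(-21354 - 27587) = 24209/(-48941) = 24209*(-1/48941) = -24209/48941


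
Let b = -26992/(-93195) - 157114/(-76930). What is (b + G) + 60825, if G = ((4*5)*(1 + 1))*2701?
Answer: 121069287555154/716949135 ≈ 1.6887e+5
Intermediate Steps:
b = 1671873379/716949135 (b = -26992*(-1/93195) - 157114*(-1/76930) = 26992/93195 + 78557/38465 = 1671873379/716949135 ≈ 2.3319)
G = 108040 (G = (20*2)*2701 = 40*2701 = 108040)
(b + G) + 60825 = (1671873379/716949135 + 108040) + 60825 = 77460856418779/716949135 + 60825 = 121069287555154/716949135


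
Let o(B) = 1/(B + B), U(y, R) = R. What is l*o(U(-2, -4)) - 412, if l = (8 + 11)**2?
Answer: -3657/8 ≈ -457.13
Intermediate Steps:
l = 361 (l = 19**2 = 361)
o(B) = 1/(2*B)
l*o(U(-2, -4)) - 412 = 361*((1/2)/(-4)) - 412 = 361*((1/2)*(-1/4)) - 412 = 361*(-1/8) - 412 = -361/8 - 412 = -3657/8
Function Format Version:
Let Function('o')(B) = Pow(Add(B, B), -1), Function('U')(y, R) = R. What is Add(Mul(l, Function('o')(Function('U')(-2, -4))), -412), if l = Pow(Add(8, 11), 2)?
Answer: Rational(-3657, 8) ≈ -457.13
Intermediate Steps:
l = 361 (l = Pow(19, 2) = 361)
Function('o')(B) = Mul(Rational(1, 2), Pow(B, -1)) (Function('o')(B) = Pow(Mul(2, B), -1) = Mul(Rational(1, 2), Pow(B, -1)))
Add(Mul(l, Function('o')(Function('U')(-2, -4))), -412) = Add(Mul(361, Mul(Rational(1, 2), Pow(-4, -1))), -412) = Add(Mul(361, Mul(Rational(1, 2), Rational(-1, 4))), -412) = Add(Mul(361, Rational(-1, 8)), -412) = Add(Rational(-361, 8), -412) = Rational(-3657, 8)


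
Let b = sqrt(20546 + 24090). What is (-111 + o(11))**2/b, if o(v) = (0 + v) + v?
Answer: 7921*sqrt(11159)/22318 ≈ 37.492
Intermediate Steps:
o(v) = 2*v (o(v) = v + v = 2*v)
b = 2*sqrt(11159) (b = sqrt(44636) = 2*sqrt(11159) ≈ 211.27)
(-111 + o(11))**2/b = (-111 + 2*11)**2/((2*sqrt(11159))) = (-111 + 22)**2*(sqrt(11159)/22318) = (-89)**2*(sqrt(11159)/22318) = 7921*(sqrt(11159)/22318) = 7921*sqrt(11159)/22318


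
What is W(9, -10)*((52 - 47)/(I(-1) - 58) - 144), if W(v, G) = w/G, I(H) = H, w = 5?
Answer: 8501/118 ≈ 72.042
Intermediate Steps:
W(v, G) = 5/G
W(9, -10)*((52 - 47)/(I(-1) - 58) - 144) = (5/(-10))*((52 - 47)/(-1 - 58) - 144) = (5*(-1/10))*(5/(-59) - 144) = -(5*(-1/59) - 144)/2 = -(-5/59 - 144)/2 = -1/2*(-8501/59) = 8501/118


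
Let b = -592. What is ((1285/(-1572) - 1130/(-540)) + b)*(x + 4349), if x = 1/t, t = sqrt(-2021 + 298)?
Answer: -36347093675/14148 + 8357575*I*sqrt(1723)/24377004 ≈ -2.5691e+6 + 14.231*I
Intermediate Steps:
t = I*sqrt(1723) (t = sqrt(-1723) = I*sqrt(1723) ≈ 41.509*I)
x = -I*sqrt(1723)/1723 (x = 1/(I*sqrt(1723)) = -I*sqrt(1723)/1723 ≈ -0.024091*I)
((1285/(-1572) - 1130/(-540)) + b)*(x + 4349) = ((1285/(-1572) - 1130/(-540)) - 592)*(-I*sqrt(1723)/1723 + 4349) = ((1285*(-1/1572) - 1130*(-1/540)) - 592)*(4349 - I*sqrt(1723)/1723) = ((-1285/1572 + 113/54) - 592)*(4349 - I*sqrt(1723)/1723) = (18041/14148 - 592)*(4349 - I*sqrt(1723)/1723) = -8357575*(4349 - I*sqrt(1723)/1723)/14148 = -36347093675/14148 + 8357575*I*sqrt(1723)/24377004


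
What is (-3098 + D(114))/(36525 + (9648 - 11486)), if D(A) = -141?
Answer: -3239/34687 ≈ -0.093378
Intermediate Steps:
(-3098 + D(114))/(36525 + (9648 - 11486)) = (-3098 - 141)/(36525 + (9648 - 11486)) = -3239/(36525 - 1838) = -3239/34687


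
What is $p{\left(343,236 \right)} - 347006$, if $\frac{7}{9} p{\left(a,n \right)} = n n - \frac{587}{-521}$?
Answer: $- \frac{1004367055}{3647} \approx -2.754 \cdot 10^{5}$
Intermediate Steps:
$p{\left(a,n \right)} = \frac{5283}{3647} + \frac{9 n^{2}}{7}$ ($p{\left(a,n \right)} = \frac{9 \left(n n - \frac{587}{-521}\right)}{7} = \frac{9 \left(n^{2} - - \frac{587}{521}\right)}{7} = \frac{9 \left(n^{2} + \frac{587}{521}\right)}{7} = \frac{9 \left(\frac{587}{521} + n^{2}\right)}{7} = \frac{5283}{3647} + \frac{9 n^{2}}{7}$)
$p{\left(343,236 \right)} - 347006 = \left(\frac{5283}{3647} + \frac{9 \cdot 236^{2}}{7}\right) - 347006 = \left(\frac{5283}{3647} + \frac{9}{7} \cdot 55696\right) - 347006 = \left(\frac{5283}{3647} + \frac{501264}{7}\right) - 347006 = \frac{261163827}{3647} - 347006 = - \frac{1004367055}{3647}$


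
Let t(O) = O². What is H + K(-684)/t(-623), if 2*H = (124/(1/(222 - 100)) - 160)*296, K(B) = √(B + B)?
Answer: 2215264 + 6*I*√38/388129 ≈ 2.2153e+6 + 9.5294e-5*I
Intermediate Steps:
K(B) = √2*√B (K(B) = √(2*B) = √2*√B)
H = 2215264 (H = ((124/(1/(222 - 100)) - 160)*296)/2 = ((124/(1/122) - 160)*296)/2 = ((124*122 - 160)*296)/2 = ((15128 - 160)*296)/2 = (14968*296)/2 = (½)*4430528 = 2215264)
H + K(-684)/t(-623) = 2215264 + (√2*√(-684))/((-623)²) = 2215264 + (√2*(6*I*√19))/388129 = 2215264 + (6*I*√38)*(1/388129) = 2215264 + 6*I*√38/388129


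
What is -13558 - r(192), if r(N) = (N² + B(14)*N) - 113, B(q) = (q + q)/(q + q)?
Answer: -50501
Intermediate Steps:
B(q) = 1 (B(q) = (2*q)/((2*q)) = (2*q)*(1/(2*q)) = 1)
r(N) = -113 + N + N² (r(N) = (N² + 1*N) - 113 = (N² + N) - 113 = (N + N²) - 113 = -113 + N + N²)
-13558 - r(192) = -13558 - (-113 + 192 + 192²) = -13558 - (-113 + 192 + 36864) = -13558 - 1*36943 = -13558 - 36943 = -50501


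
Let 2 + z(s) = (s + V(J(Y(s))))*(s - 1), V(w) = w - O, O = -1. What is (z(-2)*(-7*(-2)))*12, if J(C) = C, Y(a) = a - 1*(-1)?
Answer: 672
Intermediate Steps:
Y(a) = 1 + a (Y(a) = a + 1 = 1 + a)
V(w) = 1 + w (V(w) = w - 1*(-1) = w + 1 = 1 + w)
z(s) = -2 + (-1 + s)*(2 + 2*s) (z(s) = -2 + (s + (1 + (1 + s)))*(s - 1) = -2 + (s + (2 + s))*(-1 + s) = -2 + (2 + 2*s)*(-1 + s) = -2 + (-1 + s)*(2 + 2*s))
(z(-2)*(-7*(-2)))*12 = ((-4 + 2*(-2)**2)*(-7*(-2)))*12 = ((-4 + 2*4)*14)*12 = ((-4 + 8)*14)*12 = (4*14)*12 = 56*12 = 672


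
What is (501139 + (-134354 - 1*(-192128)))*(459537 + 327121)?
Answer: 439673382754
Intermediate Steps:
(501139 + (-134354 - 1*(-192128)))*(459537 + 327121) = (501139 + (-134354 + 192128))*786658 = (501139 + 57774)*786658 = 558913*786658 = 439673382754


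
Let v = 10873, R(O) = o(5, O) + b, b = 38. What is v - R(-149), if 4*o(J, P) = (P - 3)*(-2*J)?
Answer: 10455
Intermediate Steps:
o(J, P) = -J*(-3 + P)/2 (o(J, P) = ((P - 3)*(-2*J))/4 = ((-3 + P)*(-2*J))/4 = (-2*J*(-3 + P))/4 = -J*(-3 + P)/2)
R(O) = 91/2 - 5*O/2 (R(O) = (½)*5*(3 - O) + 38 = (15/2 - 5*O/2) + 38 = 91/2 - 5*O/2)
v - R(-149) = 10873 - (91/2 - 5/2*(-149)) = 10873 - (91/2 + 745/2) = 10873 - 1*418 = 10873 - 418 = 10455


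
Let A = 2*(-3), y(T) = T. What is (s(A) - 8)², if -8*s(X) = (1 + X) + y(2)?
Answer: 3721/64 ≈ 58.141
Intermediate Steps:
A = -6
s(X) = -3/8 - X/8 (s(X) = -((1 + X) + 2)/8 = -(3 + X)/8 = -3/8 - X/8)
(s(A) - 8)² = ((-3/8 - ⅛*(-6)) - 8)² = ((-3/8 + ¾) - 8)² = (3/8 - 8)² = (-61/8)² = 3721/64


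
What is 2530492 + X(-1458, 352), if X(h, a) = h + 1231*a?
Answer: 2962346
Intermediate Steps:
2530492 + X(-1458, 352) = 2530492 + (-1458 + 1231*352) = 2530492 + (-1458 + 433312) = 2530492 + 431854 = 2962346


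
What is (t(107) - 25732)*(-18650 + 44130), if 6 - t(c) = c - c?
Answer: -655498480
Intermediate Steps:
t(c) = 6 (t(c) = 6 - (c - c) = 6 - 1*0 = 6 + 0 = 6)
(t(107) - 25732)*(-18650 + 44130) = (6 - 25732)*(-18650 + 44130) = -25726*25480 = -655498480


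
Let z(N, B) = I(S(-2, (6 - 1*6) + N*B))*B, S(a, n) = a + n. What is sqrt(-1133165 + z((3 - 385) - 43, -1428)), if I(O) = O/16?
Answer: I*sqrt(221195246)/2 ≈ 7436.3*I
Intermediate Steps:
I(O) = O/16 (I(O) = O*(1/16) = O/16)
z(N, B) = B*(-1/8 + B*N/16) (z(N, B) = ((-2 + ((6 - 1*6) + N*B))/16)*B = ((-2 + ((6 - 6) + B*N))/16)*B = ((-2 + (0 + B*N))/16)*B = ((-2 + B*N)/16)*B = (-1/8 + B*N/16)*B = B*(-1/8 + B*N/16))
sqrt(-1133165 + z((3 - 385) - 43, -1428)) = sqrt(-1133165 + (1/16)*(-1428)*(-2 - 1428*((3 - 385) - 43))) = sqrt(-1133165 + (1/16)*(-1428)*(-2 - 1428*(-382 - 43))) = sqrt(-1133165 + (1/16)*(-1428)*(-2 - 1428*(-425))) = sqrt(-1133165 + (1/16)*(-1428)*(-2 + 606900)) = sqrt(-1133165 + (1/16)*(-1428)*606898) = sqrt(-1133165 - 108331293/2) = sqrt(-110597623/2) = I*sqrt(221195246)/2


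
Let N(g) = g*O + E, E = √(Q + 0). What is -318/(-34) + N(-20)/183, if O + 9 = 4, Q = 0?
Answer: 30797/3111 ≈ 9.8994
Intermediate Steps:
O = -5 (O = -9 + 4 = -5)
E = 0 (E = √(0 + 0) = √0 = 0)
N(g) = -5*g (N(g) = g*(-5) + 0 = -5*g + 0 = -5*g)
-318/(-34) + N(-20)/183 = -318/(-34) - 5*(-20)/183 = -318*(-1/34) + 100*(1/183) = 159/17 + 100/183 = 30797/3111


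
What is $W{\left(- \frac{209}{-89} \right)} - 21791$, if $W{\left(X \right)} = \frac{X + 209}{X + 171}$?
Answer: $- \frac{8846651}{406} \approx -21790.0$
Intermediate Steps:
$W{\left(X \right)} = \frac{209 + X}{171 + X}$
$W{\left(- \frac{209}{-89} \right)} - 21791 = \frac{209 - \frac{209}{-89}}{171 - \frac{209}{-89}} - 21791 = \frac{209 - - \frac{209}{89}}{171 - - \frac{209}{89}} - 21791 = \frac{209 + \frac{209}{89}}{171 + \frac{209}{89}} - 21791 = \frac{1}{\frac{15428}{89}} \cdot \frac{18810}{89} - 21791 = \frac{89}{15428} \cdot \frac{18810}{89} - 21791 = \frac{495}{406} - 21791 = - \frac{8846651}{406}$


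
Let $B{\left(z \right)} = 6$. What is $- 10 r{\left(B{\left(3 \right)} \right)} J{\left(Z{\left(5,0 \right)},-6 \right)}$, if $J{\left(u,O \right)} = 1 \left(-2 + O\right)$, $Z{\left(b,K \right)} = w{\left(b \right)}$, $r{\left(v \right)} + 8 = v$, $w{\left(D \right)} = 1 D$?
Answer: $-160$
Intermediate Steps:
$w{\left(D \right)} = D$
$r{\left(v \right)} = -8 + v$
$Z{\left(b,K \right)} = b$
$J{\left(u,O \right)} = -2 + O$
$- 10 r{\left(B{\left(3 \right)} \right)} J{\left(Z{\left(5,0 \right)},-6 \right)} = - 10 \left(-8 + 6\right) \left(-2 - 6\right) = \left(-10\right) \left(-2\right) \left(-8\right) = 20 \left(-8\right) = -160$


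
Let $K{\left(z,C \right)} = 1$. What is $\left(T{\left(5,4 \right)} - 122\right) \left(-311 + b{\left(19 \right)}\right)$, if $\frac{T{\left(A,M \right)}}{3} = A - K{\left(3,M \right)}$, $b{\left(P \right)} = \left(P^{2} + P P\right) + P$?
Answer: $-47300$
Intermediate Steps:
$b{\left(P \right)} = P + 2 P^{2}$ ($b{\left(P \right)} = \left(P^{2} + P^{2}\right) + P = 2 P^{2} + P = P + 2 P^{2}$)
$T{\left(A,M \right)} = -3 + 3 A$ ($T{\left(A,M \right)} = 3 \left(A - 1\right) = 3 \left(-1 + A\right) = -3 + 3 A$)
$\left(T{\left(5,4 \right)} - 122\right) \left(-311 + b{\left(19 \right)}\right) = \left(\left(-3 + 3 \cdot 5\right) - 122\right) \left(-311 + 19 \left(1 + 2 \cdot 19\right)\right) = \left(\left(-3 + 15\right) - 122\right) \left(-311 + 19 \left(1 + 38\right)\right) = \left(12 - 122\right) \left(-311 + 19 \cdot 39\right) = - 110 \left(-311 + 741\right) = \left(-110\right) 430 = -47300$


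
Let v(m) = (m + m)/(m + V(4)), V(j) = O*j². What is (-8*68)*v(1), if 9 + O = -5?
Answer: 1088/223 ≈ 4.8789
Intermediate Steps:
O = -14 (O = -9 - 5 = -14)
V(j) = -14*j²
v(m) = 2*m/(-224 + m) (v(m) = (m + m)/(m - 14*4²) = (2*m)/(m - 14*16) = (2*m)/(m - 224) = (2*m)/(-224 + m) = 2*m/(-224 + m))
(-8*68)*v(1) = (-8*68)*(2*1/(-224 + 1)) = -1088/(-223) = -1088*(-1)/223 = -544*(-2/223) = 1088/223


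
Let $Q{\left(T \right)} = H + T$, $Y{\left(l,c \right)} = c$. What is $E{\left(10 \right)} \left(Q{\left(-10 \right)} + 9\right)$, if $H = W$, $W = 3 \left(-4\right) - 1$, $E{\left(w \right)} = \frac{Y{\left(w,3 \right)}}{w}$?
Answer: $- \frac{21}{5} \approx -4.2$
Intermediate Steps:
$E{\left(w \right)} = \frac{3}{w}$
$W = -13$ ($W = -12 - 1 = -13$)
$H = -13$
$Q{\left(T \right)} = -13 + T$
$E{\left(10 \right)} \left(Q{\left(-10 \right)} + 9\right) = \frac{3}{10} \left(\left(-13 - 10\right) + 9\right) = 3 \cdot \frac{1}{10} \left(-23 + 9\right) = \frac{3}{10} \left(-14\right) = - \frac{21}{5}$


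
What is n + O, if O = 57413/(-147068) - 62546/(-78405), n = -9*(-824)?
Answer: 85517603309503/11530866540 ≈ 7416.4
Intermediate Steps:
n = 7416
O = 4697048863/11530866540 (O = 57413*(-1/147068) - 62546*(-1/78405) = -57413/147068 + 62546/78405 = 4697048863/11530866540 ≈ 0.40735)
n + O = 7416 + 4697048863/11530866540 = 85517603309503/11530866540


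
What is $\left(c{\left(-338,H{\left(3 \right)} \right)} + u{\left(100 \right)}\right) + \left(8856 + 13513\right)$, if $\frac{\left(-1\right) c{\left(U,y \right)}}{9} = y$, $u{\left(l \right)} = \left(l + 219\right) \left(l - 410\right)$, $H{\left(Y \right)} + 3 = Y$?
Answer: $-76521$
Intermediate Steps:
$H{\left(Y \right)} = -3 + Y$
$u{\left(l \right)} = \left(-410 + l\right) \left(219 + l\right)$ ($u{\left(l \right)} = \left(219 + l\right) \left(-410 + l\right) = \left(-410 + l\right) \left(219 + l\right)$)
$c{\left(U,y \right)} = - 9 y$
$\left(c{\left(-338,H{\left(3 \right)} \right)} + u{\left(100 \right)}\right) + \left(8856 + 13513\right) = \left(- 9 \left(-3 + 3\right) - \left(108890 - 10000\right)\right) + \left(8856 + 13513\right) = \left(\left(-9\right) 0 - 98890\right) + 22369 = \left(0 - 98890\right) + 22369 = -98890 + 22369 = -76521$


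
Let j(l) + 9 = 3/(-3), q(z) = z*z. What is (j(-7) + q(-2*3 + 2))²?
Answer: 36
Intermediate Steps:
q(z) = z²
j(l) = -10 (j(l) = -9 + 3/(-3) = -9 + 3*(-⅓) = -9 - 1 = -10)
(j(-7) + q(-2*3 + 2))² = (-10 + (-2*3 + 2)²)² = (-10 + (-6 + 2)²)² = (-10 + (-4)²)² = (-10 + 16)² = 6² = 36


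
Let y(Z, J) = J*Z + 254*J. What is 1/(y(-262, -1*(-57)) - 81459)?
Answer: -1/81915 ≈ -1.2208e-5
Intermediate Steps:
y(Z, J) = 254*J + J*Z
1/(y(-262, -1*(-57)) - 81459) = 1/((-1*(-57))*(254 - 262) - 81459) = 1/(57*(-8) - 81459) = 1/(-456 - 81459) = 1/(-81915) = -1/81915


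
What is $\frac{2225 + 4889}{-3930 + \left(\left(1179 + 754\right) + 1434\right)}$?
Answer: $- \frac{7114}{563} \approx -12.636$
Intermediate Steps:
$\frac{2225 + 4889}{-3930 + \left(\left(1179 + 754\right) + 1434\right)} = \frac{7114}{-3930 + \left(1933 + 1434\right)} = \frac{7114}{-3930 + 3367} = \frac{7114}{-563} = 7114 \left(- \frac{1}{563}\right) = - \frac{7114}{563}$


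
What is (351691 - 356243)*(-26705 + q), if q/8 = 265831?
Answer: -9558940536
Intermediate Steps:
q = 2126648 (q = 8*265831 = 2126648)
(351691 - 356243)*(-26705 + q) = (351691 - 356243)*(-26705 + 2126648) = -4552*2099943 = -9558940536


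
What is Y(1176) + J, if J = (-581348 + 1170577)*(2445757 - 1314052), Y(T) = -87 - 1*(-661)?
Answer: 666833406019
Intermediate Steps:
Y(T) = 574 (Y(T) = -87 + 661 = 574)
J = 666833405445 (J = 589229*1131705 = 666833405445)
Y(1176) + J = 574 + 666833405445 = 666833406019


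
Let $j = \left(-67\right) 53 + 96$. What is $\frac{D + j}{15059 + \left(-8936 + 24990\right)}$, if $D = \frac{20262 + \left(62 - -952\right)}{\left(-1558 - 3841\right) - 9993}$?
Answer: $- \frac{13300159}{119722824} \approx -0.11109$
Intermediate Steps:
$D = - \frac{5319}{3848}$ ($D = \frac{20262 + \left(62 + 952\right)}{\left(-1558 - 3841\right) - 9993} = \frac{20262 + 1014}{-5399 - 9993} = \frac{21276}{-15392} = 21276 \left(- \frac{1}{15392}\right) = - \frac{5319}{3848} \approx -1.3823$)
$j = -3455$ ($j = -3551 + 96 = -3455$)
$\frac{D + j}{15059 + \left(-8936 + 24990\right)} = \frac{- \frac{5319}{3848} - 3455}{15059 + \left(-8936 + 24990\right)} = - \frac{13300159}{3848 \left(15059 + 16054\right)} = - \frac{13300159}{3848 \cdot 31113} = \left(- \frac{13300159}{3848}\right) \frac{1}{31113} = - \frac{13300159}{119722824}$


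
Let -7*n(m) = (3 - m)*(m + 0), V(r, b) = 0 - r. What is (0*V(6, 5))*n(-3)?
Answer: 0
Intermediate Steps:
V(r, b) = -r
n(m) = -m*(3 - m)/7 (n(m) = -(3 - m)*(m + 0)/7 = -(3 - m)*m/7 = -m*(3 - m)/7)
(0*V(6, 5))*n(-3) = (0*(-1*6))*((⅐)*(-3)*(-3 - 3)) = (0*(-6))*((⅐)*(-3)*(-6)) = 0*(18/7) = 0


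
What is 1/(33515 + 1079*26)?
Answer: 1/61569 ≈ 1.6242e-5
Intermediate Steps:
1/(33515 + 1079*26) = 1/(33515 + 28054) = 1/61569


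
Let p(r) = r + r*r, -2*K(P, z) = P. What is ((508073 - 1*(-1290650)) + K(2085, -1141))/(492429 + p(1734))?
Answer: 3595361/7001838 ≈ 0.51349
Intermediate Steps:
K(P, z) = -P/2
p(r) = r + r²
((508073 - 1*(-1290650)) + K(2085, -1141))/(492429 + p(1734)) = ((508073 - 1*(-1290650)) - ½*2085)/(492429 + 1734*(1 + 1734)) = ((508073 + 1290650) - 2085/2)/(492429 + 1734*1735) = (1798723 - 2085/2)/(492429 + 3008490) = (3595361/2)/3500919 = (3595361/2)*(1/3500919) = 3595361/7001838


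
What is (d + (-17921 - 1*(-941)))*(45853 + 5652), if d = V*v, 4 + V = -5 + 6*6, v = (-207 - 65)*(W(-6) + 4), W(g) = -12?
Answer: 2151466860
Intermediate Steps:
v = 2176 (v = (-207 - 65)*(-12 + 4) = -272*(-8) = 2176)
V = 27 (V = -4 + (-5 + 6*6) = -4 + (-5 + 36) = -4 + 31 = 27)
d = 58752 (d = 27*2176 = 58752)
(d + (-17921 - 1*(-941)))*(45853 + 5652) = (58752 + (-17921 - 1*(-941)))*(45853 + 5652) = (58752 + (-17921 + 941))*51505 = (58752 - 16980)*51505 = 41772*51505 = 2151466860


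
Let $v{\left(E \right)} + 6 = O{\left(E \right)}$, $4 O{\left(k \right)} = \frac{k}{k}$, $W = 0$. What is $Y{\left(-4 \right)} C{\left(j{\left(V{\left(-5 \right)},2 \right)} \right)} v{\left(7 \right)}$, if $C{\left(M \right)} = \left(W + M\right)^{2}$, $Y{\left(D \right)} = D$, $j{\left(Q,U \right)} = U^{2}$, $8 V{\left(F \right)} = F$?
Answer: $368$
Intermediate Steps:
$V{\left(F \right)} = \frac{F}{8}$
$O{\left(k \right)} = \frac{1}{4}$ ($O{\left(k \right)} = \frac{k \frac{1}{k}}{4} = \frac{1}{4} \cdot 1 = \frac{1}{4}$)
$v{\left(E \right)} = - \frac{23}{4}$ ($v{\left(E \right)} = -6 + \frac{1}{4} = - \frac{23}{4}$)
$C{\left(M \right)} = M^{2}$ ($C{\left(M \right)} = \left(0 + M\right)^{2} = M^{2}$)
$Y{\left(-4 \right)} C{\left(j{\left(V{\left(-5 \right)},2 \right)} \right)} v{\left(7 \right)} = - 4 \left(2^{2}\right)^{2} \left(- \frac{23}{4}\right) = - 4 \cdot 4^{2} \left(- \frac{23}{4}\right) = \left(-4\right) 16 \left(- \frac{23}{4}\right) = \left(-64\right) \left(- \frac{23}{4}\right) = 368$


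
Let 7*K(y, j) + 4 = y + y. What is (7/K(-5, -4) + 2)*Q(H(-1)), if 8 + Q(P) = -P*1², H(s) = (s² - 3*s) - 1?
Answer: 33/2 ≈ 16.500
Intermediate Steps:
H(s) = -1 + s² - 3*s
K(y, j) = -4/7 + 2*y/7 (K(y, j) = -4/7 + (y + y)/7 = -4/7 + (2*y)/7 = -4/7 + 2*y/7)
Q(P) = -8 - P (Q(P) = -8 - P*1² = -8 - P*1 = -8 - P)
(7/K(-5, -4) + 2)*Q(H(-1)) = (7/(-4/7 + (2/7)*(-5)) + 2)*(-8 - (-1 + (-1)² - 3*(-1))) = (7/(-4/7 - 10/7) + 2)*(-8 - (-1 + 1 + 3)) = (7/(-2) + 2)*(-8 - 1*3) = (7*(-½) + 2)*(-8 - 3) = (-7/2 + 2)*(-11) = -3/2*(-11) = 33/2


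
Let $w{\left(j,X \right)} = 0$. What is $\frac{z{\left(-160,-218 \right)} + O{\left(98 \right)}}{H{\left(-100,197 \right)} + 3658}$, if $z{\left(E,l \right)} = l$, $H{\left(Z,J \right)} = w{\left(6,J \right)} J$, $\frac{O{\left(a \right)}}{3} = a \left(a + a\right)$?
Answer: $\frac{28703}{1829} \approx 15.693$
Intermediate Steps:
$O{\left(a \right)} = 6 a^{2}$ ($O{\left(a \right)} = 3 a \left(a + a\right) = 3 a 2 a = 3 \cdot 2 a^{2} = 6 a^{2}$)
$H{\left(Z,J \right)} = 0$ ($H{\left(Z,J \right)} = 0 J = 0$)
$\frac{z{\left(-160,-218 \right)} + O{\left(98 \right)}}{H{\left(-100,197 \right)} + 3658} = \frac{-218 + 6 \cdot 98^{2}}{0 + 3658} = \frac{-218 + 6 \cdot 9604}{3658} = \left(-218 + 57624\right) \frac{1}{3658} = 57406 \cdot \frac{1}{3658} = \frac{28703}{1829}$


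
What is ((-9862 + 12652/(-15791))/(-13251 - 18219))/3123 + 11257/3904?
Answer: 2911822455663841/1009803610808640 ≈ 2.8836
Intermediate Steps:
((-9862 + 12652/(-15791))/(-13251 - 18219))/3123 + 11257/3904 = ((-9862 + 12652*(-1/15791))/(-31470))*(1/3123) + 11257*(1/3904) = ((-9862 - 12652/15791)*(-1/31470))*(1/3123) + 11257/3904 = -155743494/15791*(-1/31470)*(1/3123) + 11257/3904 = (25957249/82823795)*(1/3123) + 11257/3904 = 25957249/258658711785 + 11257/3904 = 2911822455663841/1009803610808640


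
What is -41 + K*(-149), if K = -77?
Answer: 11432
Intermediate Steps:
-41 + K*(-149) = -41 - 77*(-149) = -41 + 11473 = 11432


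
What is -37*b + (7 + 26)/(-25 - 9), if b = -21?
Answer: 26385/34 ≈ 776.03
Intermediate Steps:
-37*b + (7 + 26)/(-25 - 9) = -37*(-21) + (7 + 26)/(-25 - 9) = 777 + 33/(-34) = 777 + 33*(-1/34) = 777 - 33/34 = 26385/34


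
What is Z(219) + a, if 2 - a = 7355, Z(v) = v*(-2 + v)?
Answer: 40170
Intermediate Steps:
a = -7353 (a = 2 - 1*7355 = 2 - 7355 = -7353)
Z(219) + a = 219*(-2 + 219) - 7353 = 219*217 - 7353 = 47523 - 7353 = 40170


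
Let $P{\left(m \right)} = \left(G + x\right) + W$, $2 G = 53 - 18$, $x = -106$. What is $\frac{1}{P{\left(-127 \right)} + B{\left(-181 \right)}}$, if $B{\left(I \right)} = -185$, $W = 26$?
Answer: $- \frac{2}{495} \approx -0.0040404$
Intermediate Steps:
$G = \frac{35}{2}$ ($G = \frac{53 - 18}{2} = \frac{1}{2} \cdot 35 = \frac{35}{2} \approx 17.5$)
$P{\left(m \right)} = - \frac{125}{2}$ ($P{\left(m \right)} = \left(\frac{35}{2} - 106\right) + 26 = - \frac{177}{2} + 26 = - \frac{125}{2}$)
$\frac{1}{P{\left(-127 \right)} + B{\left(-181 \right)}} = \frac{1}{- \frac{125}{2} - 185} = \frac{1}{- \frac{495}{2}} = - \frac{2}{495}$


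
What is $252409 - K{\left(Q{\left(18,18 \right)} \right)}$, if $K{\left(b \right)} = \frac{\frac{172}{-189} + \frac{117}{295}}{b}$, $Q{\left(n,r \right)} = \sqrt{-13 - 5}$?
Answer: $252409 - \frac{28627 i \sqrt{2}}{334530} \approx 2.5241 \cdot 10^{5} - 0.12102 i$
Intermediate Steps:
$Q{\left(n,r \right)} = 3 i \sqrt{2}$ ($Q{\left(n,r \right)} = \sqrt{-18} = 3 i \sqrt{2}$)
$K{\left(b \right)} = - \frac{28627}{55755 b}$ ($K{\left(b \right)} = \frac{172 \left(- \frac{1}{189}\right) + 117 \cdot \frac{1}{295}}{b} = \frac{- \frac{172}{189} + \frac{117}{295}}{b} = - \frac{28627}{55755 b}$)
$252409 - K{\left(Q{\left(18,18 \right)} \right)} = 252409 - - \frac{28627}{55755 \cdot 3 i \sqrt{2}} = 252409 - - \frac{28627 \left(- \frac{i \sqrt{2}}{6}\right)}{55755} = 252409 - \frac{28627 i \sqrt{2}}{334530}$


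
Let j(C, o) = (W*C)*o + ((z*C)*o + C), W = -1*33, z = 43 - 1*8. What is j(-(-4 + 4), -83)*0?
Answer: 0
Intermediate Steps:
z = 35 (z = 43 - 8 = 35)
W = -33
j(C, o) = C + 2*C*o (j(C, o) = (-33*C)*o + ((35*C)*o + C) = -33*C*o + (35*C*o + C) = -33*C*o + (C + 35*C*o) = C + 2*C*o)
j(-(-4 + 4), -83)*0 = ((-(-4 + 4))*(1 + 2*(-83)))*0 = ((-1*0)*(1 - 166))*0 = (0*(-165))*0 = 0*0 = 0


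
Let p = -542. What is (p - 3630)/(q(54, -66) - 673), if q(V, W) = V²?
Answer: -4172/2243 ≈ -1.8600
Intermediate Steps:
(p - 3630)/(q(54, -66) - 673) = (-542 - 3630)/(54² - 673) = -4172/(2916 - 673) = -4172/2243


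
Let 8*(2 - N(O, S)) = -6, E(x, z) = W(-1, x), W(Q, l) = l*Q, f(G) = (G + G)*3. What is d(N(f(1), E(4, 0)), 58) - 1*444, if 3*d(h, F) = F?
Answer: -1274/3 ≈ -424.67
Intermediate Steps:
f(G) = 6*G (f(G) = (2*G)*3 = 6*G)
W(Q, l) = Q*l
E(x, z) = -x
N(O, S) = 11/4 (N(O, S) = 2 - 1/8*(-6) = 2 + 3/4 = 11/4)
d(h, F) = F/3
d(N(f(1), E(4, 0)), 58) - 1*444 = (1/3)*58 - 1*444 = 58/3 - 444 = -1274/3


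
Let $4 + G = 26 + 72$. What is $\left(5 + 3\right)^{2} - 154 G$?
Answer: $-14412$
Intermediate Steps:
$G = 94$ ($G = -4 + \left(26 + 72\right) = -4 + 98 = 94$)
$\left(5 + 3\right)^{2} - 154 G = \left(5 + 3\right)^{2} - 14476 = 8^{2} - 14476 = 64 - 14476 = -14412$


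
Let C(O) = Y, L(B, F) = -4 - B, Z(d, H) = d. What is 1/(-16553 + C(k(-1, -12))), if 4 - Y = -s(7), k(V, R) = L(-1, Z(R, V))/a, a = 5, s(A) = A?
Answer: -1/16542 ≈ -6.0452e-5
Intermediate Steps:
k(V, R) = -3/5 (k(V, R) = (-4 - 1*(-1))/5 = (-4 + 1)*(1/5) = -3*1/5 = -3/5)
Y = 11 (Y = 4 - (-1)*7 = 4 - 1*(-7) = 4 + 7 = 11)
C(O) = 11
1/(-16553 + C(k(-1, -12))) = 1/(-16553 + 11) = 1/(-16542) = -1/16542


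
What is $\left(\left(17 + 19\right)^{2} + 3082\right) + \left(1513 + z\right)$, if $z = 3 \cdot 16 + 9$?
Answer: $5948$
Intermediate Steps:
$z = 57$ ($z = 48 + 9 = 57$)
$\left(\left(17 + 19\right)^{2} + 3082\right) + \left(1513 + z\right) = \left(\left(17 + 19\right)^{2} + 3082\right) + \left(1513 + 57\right) = \left(36^{2} + 3082\right) + 1570 = \left(1296 + 3082\right) + 1570 = 4378 + 1570 = 5948$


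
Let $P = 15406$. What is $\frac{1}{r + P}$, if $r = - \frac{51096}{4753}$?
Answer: $\frac{4753}{73173622} \approx 6.4955 \cdot 10^{-5}$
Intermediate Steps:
$r = - \frac{51096}{4753}$ ($r = \left(-51096\right) \frac{1}{4753} = - \frac{51096}{4753} \approx -10.75$)
$\frac{1}{r + P} = \frac{1}{- \frac{51096}{4753} + 15406} = \frac{1}{\frac{73173622}{4753}} = \frac{4753}{73173622}$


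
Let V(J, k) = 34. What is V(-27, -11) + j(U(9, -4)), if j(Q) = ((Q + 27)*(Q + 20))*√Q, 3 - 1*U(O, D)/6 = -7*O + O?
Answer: 34 + 400734*√38 ≈ 2.4703e+6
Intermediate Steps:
U(O, D) = 18 + 36*O (U(O, D) = 18 - 6*(-7*O + O) = 18 - (-36)*O = 18 + 36*O)
j(Q) = √Q*(20 + Q)*(27 + Q) (j(Q) = ((27 + Q)*(20 + Q))*√Q = ((20 + Q)*(27 + Q))*√Q = √Q*(20 + Q)*(27 + Q))
V(-27, -11) + j(U(9, -4)) = 34 + √(18 + 36*9)*(540 + (18 + 36*9)² + 47*(18 + 36*9)) = 34 + √(18 + 324)*(540 + (18 + 324)² + 47*(18 + 324)) = 34 + √342*(540 + 342² + 47*342) = 34 + (3*√38)*(540 + 116964 + 16074) = 34 + (3*√38)*133578 = 34 + 400734*√38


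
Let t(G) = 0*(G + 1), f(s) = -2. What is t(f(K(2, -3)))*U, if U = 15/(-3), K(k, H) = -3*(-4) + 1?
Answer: 0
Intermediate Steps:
K(k, H) = 13 (K(k, H) = 12 + 1 = 13)
t(G) = 0 (t(G) = 0*(1 + G) = 0)
U = -5 (U = 15*(-⅓) = -5)
t(f(K(2, -3)))*U = 0*(-5) = 0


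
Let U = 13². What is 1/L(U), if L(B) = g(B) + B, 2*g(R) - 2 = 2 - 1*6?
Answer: 1/168 ≈ 0.0059524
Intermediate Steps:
g(R) = -1 (g(R) = 1 + (2 - 1*6)/2 = 1 + (2 - 6)/2 = 1 + (½)*(-4) = 1 - 2 = -1)
U = 169
L(B) = -1 + B
1/L(U) = 1/(-1 + 169) = 1/168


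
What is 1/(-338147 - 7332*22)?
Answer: -1/499451 ≈ -2.0022e-6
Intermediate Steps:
1/(-338147 - 7332*22) = 1/(-338147 - 161304) = 1/(-499451) = -1/499451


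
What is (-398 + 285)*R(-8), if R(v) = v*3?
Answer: 2712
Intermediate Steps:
R(v) = 3*v
(-398 + 285)*R(-8) = (-398 + 285)*(3*(-8)) = -113*(-24) = 2712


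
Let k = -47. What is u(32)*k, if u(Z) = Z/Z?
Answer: -47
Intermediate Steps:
u(Z) = 1
u(32)*k = 1*(-47) = -47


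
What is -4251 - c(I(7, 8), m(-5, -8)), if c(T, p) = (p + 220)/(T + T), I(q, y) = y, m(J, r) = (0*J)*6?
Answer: -17059/4 ≈ -4264.8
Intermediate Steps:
m(J, r) = 0 (m(J, r) = 0*6 = 0)
c(T, p) = (220 + p)/(2*T) (c(T, p) = (220 + p)/((2*T)) = (220 + p)*(1/(2*T)) = (220 + p)/(2*T))
-4251 - c(I(7, 8), m(-5, -8)) = -4251 - (220 + 0)/(2*8) = -4251 - 220/(2*8) = -4251 - 1*55/4 = -4251 - 55/4 = -17059/4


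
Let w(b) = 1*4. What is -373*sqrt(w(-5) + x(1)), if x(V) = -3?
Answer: -373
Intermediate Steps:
w(b) = 4
-373*sqrt(w(-5) + x(1)) = -373*sqrt(4 - 3) = -373*sqrt(1) = -373*1 = -373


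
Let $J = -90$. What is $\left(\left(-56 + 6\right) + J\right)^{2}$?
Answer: $19600$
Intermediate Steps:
$\left(\left(-56 + 6\right) + J\right)^{2} = \left(\left(-56 + 6\right) - 90\right)^{2} = \left(-50 - 90\right)^{2} = \left(-140\right)^{2} = 19600$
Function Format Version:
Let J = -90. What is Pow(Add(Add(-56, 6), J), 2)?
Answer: 19600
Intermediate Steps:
Pow(Add(Add(-56, 6), J), 2) = Pow(Add(Add(-56, 6), -90), 2) = Pow(Add(-50, -90), 2) = Pow(-140, 2) = 19600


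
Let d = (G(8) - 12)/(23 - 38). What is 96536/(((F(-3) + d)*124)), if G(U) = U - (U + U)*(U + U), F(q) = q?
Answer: 72402/1333 ≈ 54.315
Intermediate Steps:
G(U) = U - 4*U**2 (G(U) = U - 2*U*2*U = U - 4*U**2)
d = 52/3 (d = (8*(1 - 4*8) - 12)/(23 - 38) = (8*(1 - 32) - 12)/(-15) = (8*(-31) - 12)*(-1/15) = (-248 - 12)*(-1/15) = -260*(-1/15) = 52/3 ≈ 17.333)
96536/(((F(-3) + d)*124)) = 96536/(((-3 + 52/3)*124)) = 96536/(((43/3)*124)) = 96536/(5332/3) = 96536*(3/5332) = 72402/1333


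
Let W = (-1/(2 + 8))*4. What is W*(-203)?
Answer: 406/5 ≈ 81.200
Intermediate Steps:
W = -⅖ (W = (-1/10)*4 = ((⅒)*(-1))*4 = -⅒*4 = -⅖ ≈ -0.40000)
W*(-203) = -⅖*(-203) = 406/5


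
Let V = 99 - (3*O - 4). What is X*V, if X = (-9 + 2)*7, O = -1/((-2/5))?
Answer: -9359/2 ≈ -4679.5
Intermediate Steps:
O = 5/2 (O = -1/((-2*⅕)) = -1/(-⅖) = -1*(-5/2) = 5/2 ≈ 2.5000)
X = -49 (X = -7*7 = -49)
V = 191/2 (V = 99 - (3*(5/2) - 4) = 99 - (15/2 - 4) = 99 - 1*7/2 = 99 - 7/2 = 191/2 ≈ 95.500)
X*V = -49*191/2 = -9359/2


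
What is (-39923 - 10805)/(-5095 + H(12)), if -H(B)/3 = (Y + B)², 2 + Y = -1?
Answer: 1492/157 ≈ 9.5032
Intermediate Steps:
Y = -3 (Y = -2 - 1 = -3)
H(B) = -3*(-3 + B)²
(-39923 - 10805)/(-5095 + H(12)) = (-39923 - 10805)/(-5095 - 3*(-3 + 12)²) = -50728/(-5095 - 3*9²) = -50728/(-5095 - 3*81) = -50728/(-5095 - 243) = -50728/(-5338) = -50728*(-1/5338) = 1492/157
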